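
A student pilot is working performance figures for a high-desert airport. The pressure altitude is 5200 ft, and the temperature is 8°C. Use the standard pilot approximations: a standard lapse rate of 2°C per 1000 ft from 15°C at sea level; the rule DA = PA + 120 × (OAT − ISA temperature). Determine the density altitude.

5608 ft

ISA temperature at 5200 ft = 15 − 2 × (5200/1000) = 4.6°C.
ISA deviation = 8 − 4.6 = +3.4°C.
Density altitude = 5200 + 120 × (3.4) = 5200 + (+408) = 5608 ft.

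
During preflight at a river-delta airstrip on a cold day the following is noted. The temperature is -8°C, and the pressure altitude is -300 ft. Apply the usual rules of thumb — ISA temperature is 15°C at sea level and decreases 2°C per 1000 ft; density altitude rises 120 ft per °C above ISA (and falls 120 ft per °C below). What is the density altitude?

ISA temperature at -300 ft = 15 − 2 × (-300/1000) = 15.6°C.
ISA deviation = -8 − 15.6 = -23.6°C.
Density altitude = -300 + 120 × (-23.6) = -300 + (-2832) = -3132 ft.

-3132 ft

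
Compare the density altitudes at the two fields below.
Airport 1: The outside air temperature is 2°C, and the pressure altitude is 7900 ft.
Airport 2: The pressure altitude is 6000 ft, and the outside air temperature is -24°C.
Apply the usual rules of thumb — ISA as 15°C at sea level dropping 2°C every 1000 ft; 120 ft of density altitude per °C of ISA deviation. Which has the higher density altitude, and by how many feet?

Airport 1 by 5476 ft

Airport 1: ISA temp = -0.8°C, deviation +2.8°C, DA = 7900 + 120 × 2.8 = 8236 ft.
Airport 2: ISA temp = 3°C, deviation -27°C, DA = 6000 + 120 × (-27) = 2760 ft.
Airport 1 is higher by 8236 − 2760 = 5476 ft.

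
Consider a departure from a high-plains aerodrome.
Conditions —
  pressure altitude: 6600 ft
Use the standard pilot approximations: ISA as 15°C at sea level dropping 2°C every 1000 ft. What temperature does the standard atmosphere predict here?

1.8°C

ISA temperature = 15 − 2 × (6600/1000) = 15 − 13.2 = 1.8°C.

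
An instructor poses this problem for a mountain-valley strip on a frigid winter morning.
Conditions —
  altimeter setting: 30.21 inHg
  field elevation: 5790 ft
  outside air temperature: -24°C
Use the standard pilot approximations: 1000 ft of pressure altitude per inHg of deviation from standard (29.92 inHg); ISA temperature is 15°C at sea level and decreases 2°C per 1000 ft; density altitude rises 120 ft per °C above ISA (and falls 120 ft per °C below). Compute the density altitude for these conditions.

Pressure altitude = 5790 + (29.92 − 30.21) × 1000 = 5790 + (-290) = 5500 ft.
ISA temperature at 5500 ft = 15 − 2 × (5500/1000) = 4°C.
ISA deviation = -24 − 4 = -28°C.
Density altitude = 5500 + 120 × (-28) = 2140 ft.

2140 ft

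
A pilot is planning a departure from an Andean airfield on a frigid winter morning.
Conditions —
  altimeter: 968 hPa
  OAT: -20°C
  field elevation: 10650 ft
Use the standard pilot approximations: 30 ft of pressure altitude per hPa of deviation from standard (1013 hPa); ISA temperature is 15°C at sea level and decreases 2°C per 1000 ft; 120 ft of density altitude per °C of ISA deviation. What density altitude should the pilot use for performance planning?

10680 ft

Pressure altitude = 10650 + (1013 − 968) × 30 = 10650 + (+1350) = 12000 ft.
ISA temperature at 12000 ft = 15 − 2 × (12000/1000) = -9°C.
ISA deviation = -20 − (-9) = -11°C.
Density altitude = 12000 + 120 × (-11) = 10680 ft.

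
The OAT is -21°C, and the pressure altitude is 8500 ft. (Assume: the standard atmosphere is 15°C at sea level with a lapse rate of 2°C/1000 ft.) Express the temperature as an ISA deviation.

ISA-19°C

ISA temperature at 8500 ft = 15 − 2 × (8500/1000) = -2°C.
Deviation = OAT − ISA = -21 − (-2) = -19°C.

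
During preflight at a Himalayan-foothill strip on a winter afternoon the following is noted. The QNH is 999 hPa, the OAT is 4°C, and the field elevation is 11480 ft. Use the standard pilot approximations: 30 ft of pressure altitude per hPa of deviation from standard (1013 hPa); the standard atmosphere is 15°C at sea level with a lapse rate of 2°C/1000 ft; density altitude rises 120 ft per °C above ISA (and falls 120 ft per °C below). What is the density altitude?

Pressure altitude = 11480 + (1013 − 999) × 30 = 11480 + (+420) = 11900 ft.
ISA temperature at 11900 ft = 15 − 2 × (11900/1000) = -8.8°C.
ISA deviation = 4 − (-8.8) = +12.8°C.
Density altitude = 11900 + 120 × (12.8) = 13436 ft.

13436 ft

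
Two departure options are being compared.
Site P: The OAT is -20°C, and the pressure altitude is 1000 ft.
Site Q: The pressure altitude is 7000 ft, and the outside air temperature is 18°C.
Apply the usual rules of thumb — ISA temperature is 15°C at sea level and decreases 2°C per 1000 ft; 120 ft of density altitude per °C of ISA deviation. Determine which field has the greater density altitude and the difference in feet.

Site Q by 12000 ft

Site P: ISA temp = 13°C, deviation -33°C, DA = 1000 + 120 × (-33) = -2960 ft.
Site Q: ISA temp = 1°C, deviation +17°C, DA = 7000 + 120 × 17 = 9040 ft.
Site Q is higher by 9040 − (-2960) = 12000 ft.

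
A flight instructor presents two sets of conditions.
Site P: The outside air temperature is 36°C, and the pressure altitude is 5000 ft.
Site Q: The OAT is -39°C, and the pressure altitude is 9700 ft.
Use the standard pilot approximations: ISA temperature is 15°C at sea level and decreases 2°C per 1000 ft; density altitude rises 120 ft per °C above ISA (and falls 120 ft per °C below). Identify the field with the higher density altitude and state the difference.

Site P by 3172 ft

Site P: ISA temp = 5°C, deviation +31°C, DA = 5000 + 120 × 31 = 8720 ft.
Site Q: ISA temp = -4.4°C, deviation -34.6°C, DA = 9700 + 120 × (-34.6) = 5548 ft.
Site P is higher by 8720 − 5548 = 3172 ft.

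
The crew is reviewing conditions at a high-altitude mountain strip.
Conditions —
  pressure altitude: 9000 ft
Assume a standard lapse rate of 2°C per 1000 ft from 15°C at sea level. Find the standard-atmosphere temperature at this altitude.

-3°C

ISA temperature = 15 − 2 × (9000/1000) = 15 − 18 = -3°C.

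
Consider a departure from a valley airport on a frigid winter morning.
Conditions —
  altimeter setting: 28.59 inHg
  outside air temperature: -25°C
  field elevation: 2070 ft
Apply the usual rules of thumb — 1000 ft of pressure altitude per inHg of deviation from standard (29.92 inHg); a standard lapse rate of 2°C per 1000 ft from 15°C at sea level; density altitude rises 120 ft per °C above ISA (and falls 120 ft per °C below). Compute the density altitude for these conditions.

Pressure altitude = 2070 + (29.92 − 28.59) × 1000 = 2070 + (+1330) = 3400 ft.
ISA temperature at 3400 ft = 15 − 2 × (3400/1000) = 8.2°C.
ISA deviation = -25 − 8.2 = -33.2°C.
Density altitude = 3400 + 120 × (-33.2) = -584 ft.

-584 ft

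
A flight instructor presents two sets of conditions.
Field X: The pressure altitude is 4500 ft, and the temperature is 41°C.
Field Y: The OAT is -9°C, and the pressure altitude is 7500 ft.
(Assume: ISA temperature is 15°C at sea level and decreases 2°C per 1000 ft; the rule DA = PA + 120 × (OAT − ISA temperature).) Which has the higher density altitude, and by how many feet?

Field X: ISA temp = 6°C, deviation +35°C, DA = 4500 + 120 × 35 = 8700 ft.
Field Y: ISA temp = 0°C, deviation -9°C, DA = 7500 + 120 × (-9) = 6420 ft.
Field X is higher by 8700 − 6420 = 2280 ft.

Field X by 2280 ft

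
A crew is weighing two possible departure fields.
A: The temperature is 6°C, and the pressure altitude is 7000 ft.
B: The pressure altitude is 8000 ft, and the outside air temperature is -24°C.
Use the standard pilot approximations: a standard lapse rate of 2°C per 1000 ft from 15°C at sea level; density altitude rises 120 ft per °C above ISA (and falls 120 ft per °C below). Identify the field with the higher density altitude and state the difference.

A: ISA temp = 1°C, deviation +5°C, DA = 7000 + 120 × 5 = 7600 ft.
B: ISA temp = -1°C, deviation -23°C, DA = 8000 + 120 × (-23) = 5240 ft.
A is higher by 7600 − 5240 = 2360 ft.

A by 2360 ft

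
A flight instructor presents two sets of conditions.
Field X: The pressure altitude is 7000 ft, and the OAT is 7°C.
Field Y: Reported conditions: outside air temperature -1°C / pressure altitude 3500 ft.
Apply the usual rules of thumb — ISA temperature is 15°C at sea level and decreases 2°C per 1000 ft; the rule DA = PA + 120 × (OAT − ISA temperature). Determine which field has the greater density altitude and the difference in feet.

Field X by 5300 ft

Field X: ISA temp = 1°C, deviation +6°C, DA = 7000 + 120 × 6 = 7720 ft.
Field Y: ISA temp = 8°C, deviation -9°C, DA = 3500 + 120 × (-9) = 2420 ft.
Field X is higher by 7720 − 2420 = 5300 ft.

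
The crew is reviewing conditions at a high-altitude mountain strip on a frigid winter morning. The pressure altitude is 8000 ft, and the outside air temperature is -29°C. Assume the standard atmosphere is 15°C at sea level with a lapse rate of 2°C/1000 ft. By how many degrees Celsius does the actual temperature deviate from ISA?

ISA temperature at 8000 ft = 15 − 2 × (8000/1000) = -1°C.
Deviation = OAT − ISA = -29 − (-1) = -28°C.

ISA-28°C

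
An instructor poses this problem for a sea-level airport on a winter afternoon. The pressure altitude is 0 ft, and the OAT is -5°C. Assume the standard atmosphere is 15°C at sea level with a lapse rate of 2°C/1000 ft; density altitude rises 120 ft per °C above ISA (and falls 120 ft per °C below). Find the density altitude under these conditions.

ISA temperature at 0 ft = 15 − 2 × (0/1000) = 15°C.
ISA deviation = -5 − 15 = -20°C.
Density altitude = 0 + 120 × (-20) = 0 + (-2400) = -2400 ft.

-2400 ft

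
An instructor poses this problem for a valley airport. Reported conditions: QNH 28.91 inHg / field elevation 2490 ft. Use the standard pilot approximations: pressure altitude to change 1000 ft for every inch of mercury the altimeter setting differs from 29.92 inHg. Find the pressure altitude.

Pressure correction = (29.92 − 28.91) × 1000 = +1010 ft.
Pressure altitude = 2490 + (+1010) = 3500 ft.

3500 ft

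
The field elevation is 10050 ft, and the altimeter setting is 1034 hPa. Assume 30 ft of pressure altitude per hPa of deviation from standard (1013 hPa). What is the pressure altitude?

Pressure correction = (1013 − 1034) × 30 = -630 ft.
Pressure altitude = 10050 + (-630) = 9420 ft.

9420 ft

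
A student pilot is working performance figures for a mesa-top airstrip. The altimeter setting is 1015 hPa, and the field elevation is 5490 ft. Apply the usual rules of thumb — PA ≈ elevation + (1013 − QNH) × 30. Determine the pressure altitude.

5430 ft

Pressure correction = (1013 − 1015) × 30 = -60 ft.
Pressure altitude = 5490 + (-60) = 5430 ft.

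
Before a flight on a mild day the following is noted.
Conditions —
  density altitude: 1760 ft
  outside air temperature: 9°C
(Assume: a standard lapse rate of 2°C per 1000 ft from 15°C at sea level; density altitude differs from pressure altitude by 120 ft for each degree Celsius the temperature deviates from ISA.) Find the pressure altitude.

2000 ft

DA = PA + 120 × (OAT − (15 − 2·PA/1000)) = PA + 120·OAT − 1800 + 0.24·PA = 1.24·PA + 120·OAT − 1800.
So 1.24·PA = 1760 − 120 × 9 + 1800 = 2480.
PA = 2480 / 1.24 = 2000 ft.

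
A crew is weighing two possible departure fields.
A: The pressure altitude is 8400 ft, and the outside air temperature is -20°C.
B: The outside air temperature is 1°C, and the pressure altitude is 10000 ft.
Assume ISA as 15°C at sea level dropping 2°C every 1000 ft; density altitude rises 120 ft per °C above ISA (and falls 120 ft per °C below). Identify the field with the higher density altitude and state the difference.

B by 4504 ft

A: ISA temp = -1.8°C, deviation -18.2°C, DA = 8400 + 120 × (-18.2) = 6216 ft.
B: ISA temp = -5°C, deviation +6°C, DA = 10000 + 120 × 6 = 10720 ft.
B is higher by 10720 − 6216 = 4504 ft.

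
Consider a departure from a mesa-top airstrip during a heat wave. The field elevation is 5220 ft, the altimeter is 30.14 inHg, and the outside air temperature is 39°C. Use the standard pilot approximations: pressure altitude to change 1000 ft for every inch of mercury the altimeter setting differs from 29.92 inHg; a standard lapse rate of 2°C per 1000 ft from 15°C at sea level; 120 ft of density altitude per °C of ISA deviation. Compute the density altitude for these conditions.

9080 ft

Pressure altitude = 5220 + (29.92 − 30.14) × 1000 = 5220 + (-220) = 5000 ft.
ISA temperature at 5000 ft = 15 − 2 × (5000/1000) = 5°C.
ISA deviation = 39 − 5 = +34°C.
Density altitude = 5000 + 120 × (34) = 9080 ft.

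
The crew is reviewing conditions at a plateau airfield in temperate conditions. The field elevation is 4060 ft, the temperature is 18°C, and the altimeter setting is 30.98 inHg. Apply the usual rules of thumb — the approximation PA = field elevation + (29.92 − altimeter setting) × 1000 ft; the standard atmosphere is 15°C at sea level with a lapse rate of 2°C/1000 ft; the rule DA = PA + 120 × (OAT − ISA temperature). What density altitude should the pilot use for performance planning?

Pressure altitude = 4060 + (29.92 − 30.98) × 1000 = 4060 + (-1060) = 3000 ft.
ISA temperature at 3000 ft = 15 − 2 × (3000/1000) = 9°C.
ISA deviation = 18 − 9 = +9°C.
Density altitude = 3000 + 120 × (9) = 4080 ft.

4080 ft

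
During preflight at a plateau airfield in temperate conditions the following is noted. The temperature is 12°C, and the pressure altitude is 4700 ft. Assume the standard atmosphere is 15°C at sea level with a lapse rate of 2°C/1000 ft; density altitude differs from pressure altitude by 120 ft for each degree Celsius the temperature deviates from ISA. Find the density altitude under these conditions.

5468 ft

ISA temperature at 4700 ft = 15 − 2 × (4700/1000) = 5.6°C.
ISA deviation = 12 − 5.6 = +6.4°C.
Density altitude = 4700 + 120 × (6.4) = 4700 + (+768) = 5468 ft.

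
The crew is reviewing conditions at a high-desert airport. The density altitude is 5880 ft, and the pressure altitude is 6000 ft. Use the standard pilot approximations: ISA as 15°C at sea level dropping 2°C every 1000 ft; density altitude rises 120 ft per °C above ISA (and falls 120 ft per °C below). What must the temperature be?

Density altitude − pressure altitude = 5880 − 6000 = -120 ft.
At 120 ft/°C that is an ISA deviation of -120/120 = -1°C.
ISA temperature at 6000 ft = 15 − 2 × (6000/1000) = 3°C.
OAT = ISA + deviation = 3 + (-1) = 2°C.

2°C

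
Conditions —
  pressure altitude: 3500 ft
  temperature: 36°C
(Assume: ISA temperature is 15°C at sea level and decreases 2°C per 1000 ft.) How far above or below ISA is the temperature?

ISA+28°C

ISA temperature at 3500 ft = 15 − 2 × (3500/1000) = 8°C.
Deviation = OAT − ISA = 36 − 8 = +28°C.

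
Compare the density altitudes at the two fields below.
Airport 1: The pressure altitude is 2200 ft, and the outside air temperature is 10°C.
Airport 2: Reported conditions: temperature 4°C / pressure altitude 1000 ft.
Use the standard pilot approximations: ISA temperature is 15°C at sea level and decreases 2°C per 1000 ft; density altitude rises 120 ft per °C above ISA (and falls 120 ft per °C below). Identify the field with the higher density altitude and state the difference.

Airport 1 by 2208 ft

Airport 1: ISA temp = 10.6°C, deviation -0.6°C, DA = 2200 + 120 × (-0.6) = 2128 ft.
Airport 2: ISA temp = 13°C, deviation -9°C, DA = 1000 + 120 × (-9) = -80 ft.
Airport 1 is higher by 2128 − (-80) = 2208 ft.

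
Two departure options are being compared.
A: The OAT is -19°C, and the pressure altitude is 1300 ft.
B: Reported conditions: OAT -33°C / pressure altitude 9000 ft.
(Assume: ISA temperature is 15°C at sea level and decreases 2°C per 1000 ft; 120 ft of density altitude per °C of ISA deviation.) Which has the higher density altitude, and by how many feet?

A: ISA temp = 12.4°C, deviation -31.4°C, DA = 1300 + 120 × (-31.4) = -2468 ft.
B: ISA temp = -3°C, deviation -30°C, DA = 9000 + 120 × (-30) = 5400 ft.
B is higher by 5400 − (-2468) = 7868 ft.

B by 7868 ft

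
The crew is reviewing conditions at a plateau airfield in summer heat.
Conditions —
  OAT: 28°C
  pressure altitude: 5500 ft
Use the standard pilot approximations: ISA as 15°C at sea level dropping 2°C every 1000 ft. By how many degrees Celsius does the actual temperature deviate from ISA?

ISA temperature at 5500 ft = 15 − 2 × (5500/1000) = 4°C.
Deviation = OAT − ISA = 28 − 4 = +24°C.

ISA+24°C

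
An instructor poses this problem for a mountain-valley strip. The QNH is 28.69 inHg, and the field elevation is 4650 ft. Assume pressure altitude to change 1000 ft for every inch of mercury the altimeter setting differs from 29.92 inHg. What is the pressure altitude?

5880 ft

Pressure correction = (29.92 − 28.69) × 1000 = +1230 ft.
Pressure altitude = 4650 + (+1230) = 5880 ft.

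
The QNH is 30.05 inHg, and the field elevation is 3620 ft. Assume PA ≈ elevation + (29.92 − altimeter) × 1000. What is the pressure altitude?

3490 ft

Pressure correction = (29.92 − 30.05) × 1000 = -130 ft.
Pressure altitude = 3620 + (-130) = 3490 ft.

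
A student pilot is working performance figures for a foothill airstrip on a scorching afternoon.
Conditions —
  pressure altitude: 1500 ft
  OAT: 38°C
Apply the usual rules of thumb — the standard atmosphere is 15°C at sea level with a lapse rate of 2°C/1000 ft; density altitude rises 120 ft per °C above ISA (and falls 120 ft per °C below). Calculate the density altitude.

ISA temperature at 1500 ft = 15 − 2 × (1500/1000) = 12°C.
ISA deviation = 38 − 12 = +26°C.
Density altitude = 1500 + 120 × (26) = 1500 + (+3120) = 4620 ft.

4620 ft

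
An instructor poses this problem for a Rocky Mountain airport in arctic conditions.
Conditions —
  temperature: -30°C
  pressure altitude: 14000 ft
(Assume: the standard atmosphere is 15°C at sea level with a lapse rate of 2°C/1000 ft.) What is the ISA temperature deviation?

ISA temperature at 14000 ft = 15 − 2 × (14000/1000) = -13°C.
Deviation = OAT − ISA = -30 − (-13) = -17°C.

ISA-17°C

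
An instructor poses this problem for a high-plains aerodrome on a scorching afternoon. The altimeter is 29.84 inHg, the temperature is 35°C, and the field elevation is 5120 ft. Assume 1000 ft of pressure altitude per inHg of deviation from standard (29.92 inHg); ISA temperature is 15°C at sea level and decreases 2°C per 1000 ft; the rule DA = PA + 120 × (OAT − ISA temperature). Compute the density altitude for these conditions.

Pressure altitude = 5120 + (29.92 − 29.84) × 1000 = 5120 + (+80) = 5200 ft.
ISA temperature at 5200 ft = 15 − 2 × (5200/1000) = 4.6°C.
ISA deviation = 35 − 4.6 = +30.4°C.
Density altitude = 5200 + 120 × (30.4) = 8848 ft.

8848 ft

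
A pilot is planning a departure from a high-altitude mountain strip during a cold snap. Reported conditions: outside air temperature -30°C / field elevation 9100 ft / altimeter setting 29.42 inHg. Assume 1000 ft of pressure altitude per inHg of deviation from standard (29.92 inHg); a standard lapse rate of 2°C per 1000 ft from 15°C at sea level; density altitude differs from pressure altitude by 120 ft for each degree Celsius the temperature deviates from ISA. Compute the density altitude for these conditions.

6504 ft

Pressure altitude = 9100 + (29.92 − 29.42) × 1000 = 9100 + (+500) = 9600 ft.
ISA temperature at 9600 ft = 15 − 2 × (9600/1000) = -4.2°C.
ISA deviation = -30 − (-4.2) = -25.8°C.
Density altitude = 9600 + 120 × (-25.8) = 6504 ft.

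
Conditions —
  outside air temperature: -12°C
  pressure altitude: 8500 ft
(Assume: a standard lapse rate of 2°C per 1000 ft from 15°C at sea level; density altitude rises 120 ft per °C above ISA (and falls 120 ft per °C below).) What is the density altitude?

ISA temperature at 8500 ft = 15 − 2 × (8500/1000) = -2°C.
ISA deviation = -12 − (-2) = -10°C.
Density altitude = 8500 + 120 × (-10) = 8500 + (-1200) = 7300 ft.

7300 ft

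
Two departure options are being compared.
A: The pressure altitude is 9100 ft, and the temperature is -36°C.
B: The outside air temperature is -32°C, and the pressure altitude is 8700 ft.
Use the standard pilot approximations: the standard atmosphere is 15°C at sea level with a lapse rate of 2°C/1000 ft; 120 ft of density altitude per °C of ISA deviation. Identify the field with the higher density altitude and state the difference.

A: ISA temp = -3.2°C, deviation -32.8°C, DA = 9100 + 120 × (-32.8) = 5164 ft.
B: ISA temp = -2.4°C, deviation -29.6°C, DA = 8700 + 120 × (-29.6) = 5148 ft.
A is higher by 5164 − 5148 = 16 ft.

A by 16 ft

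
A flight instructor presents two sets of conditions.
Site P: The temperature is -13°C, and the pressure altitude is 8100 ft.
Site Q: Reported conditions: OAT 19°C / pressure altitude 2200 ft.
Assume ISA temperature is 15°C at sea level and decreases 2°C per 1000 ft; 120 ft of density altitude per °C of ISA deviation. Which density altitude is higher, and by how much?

Site P by 3476 ft

Site P: ISA temp = -1.2°C, deviation -11.8°C, DA = 8100 + 120 × (-11.8) = 6684 ft.
Site Q: ISA temp = 10.6°C, deviation +8.4°C, DA = 2200 + 120 × 8.4 = 3208 ft.
Site P is higher by 6684 − 3208 = 3476 ft.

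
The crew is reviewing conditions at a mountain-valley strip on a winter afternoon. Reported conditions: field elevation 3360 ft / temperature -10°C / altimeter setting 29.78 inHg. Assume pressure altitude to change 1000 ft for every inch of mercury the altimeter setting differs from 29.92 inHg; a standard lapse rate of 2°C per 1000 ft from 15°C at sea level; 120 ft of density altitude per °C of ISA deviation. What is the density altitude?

1340 ft

Pressure altitude = 3360 + (29.92 − 29.78) × 1000 = 3360 + (+140) = 3500 ft.
ISA temperature at 3500 ft = 15 − 2 × (3500/1000) = 8°C.
ISA deviation = -10 − 8 = -18°C.
Density altitude = 3500 + 120 × (-18) = 1340 ft.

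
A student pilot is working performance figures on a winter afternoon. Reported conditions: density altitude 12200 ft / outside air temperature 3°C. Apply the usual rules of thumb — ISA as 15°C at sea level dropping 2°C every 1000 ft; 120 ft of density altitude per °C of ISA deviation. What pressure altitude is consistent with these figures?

DA = PA + 120 × (OAT − (15 − 2·PA/1000)) = PA + 120·OAT − 1800 + 0.24·PA = 1.24·PA + 120·OAT − 1800.
So 1.24·PA = 12200 − 120 × 3 + 1800 = 13640.
PA = 13640 / 1.24 = 11000 ft.

11000 ft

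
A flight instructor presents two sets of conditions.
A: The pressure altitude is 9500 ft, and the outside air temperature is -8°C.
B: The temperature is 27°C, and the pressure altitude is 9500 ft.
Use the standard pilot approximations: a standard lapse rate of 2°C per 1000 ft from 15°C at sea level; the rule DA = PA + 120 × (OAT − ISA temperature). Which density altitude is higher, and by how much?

A: ISA temp = -4°C, deviation -4°C, DA = 9500 + 120 × (-4) = 9020 ft.
B: ISA temp = -4°C, deviation +31°C, DA = 9500 + 120 × 31 = 13220 ft.
B is higher by 13220 − 9020 = 4200 ft.

B by 4200 ft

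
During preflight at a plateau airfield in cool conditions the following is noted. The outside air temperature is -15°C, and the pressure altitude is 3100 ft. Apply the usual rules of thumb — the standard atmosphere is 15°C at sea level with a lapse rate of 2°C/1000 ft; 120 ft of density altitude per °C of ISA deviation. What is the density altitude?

244 ft

ISA temperature at 3100 ft = 15 − 2 × (3100/1000) = 8.8°C.
ISA deviation = -15 − 8.8 = -23.8°C.
Density altitude = 3100 + 120 × (-23.8) = 3100 + (-2856) = 244 ft.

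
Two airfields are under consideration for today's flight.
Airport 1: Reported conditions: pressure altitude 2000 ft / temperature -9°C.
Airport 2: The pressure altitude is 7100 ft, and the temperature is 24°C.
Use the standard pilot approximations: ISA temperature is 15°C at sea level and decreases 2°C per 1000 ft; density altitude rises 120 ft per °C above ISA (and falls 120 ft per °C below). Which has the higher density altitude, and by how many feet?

Airport 1: ISA temp = 11°C, deviation -20°C, DA = 2000 + 120 × (-20) = -400 ft.
Airport 2: ISA temp = 0.8°C, deviation +23.2°C, DA = 7100 + 120 × 23.2 = 9884 ft.
Airport 2 is higher by 9884 − (-400) = 10284 ft.

Airport 2 by 10284 ft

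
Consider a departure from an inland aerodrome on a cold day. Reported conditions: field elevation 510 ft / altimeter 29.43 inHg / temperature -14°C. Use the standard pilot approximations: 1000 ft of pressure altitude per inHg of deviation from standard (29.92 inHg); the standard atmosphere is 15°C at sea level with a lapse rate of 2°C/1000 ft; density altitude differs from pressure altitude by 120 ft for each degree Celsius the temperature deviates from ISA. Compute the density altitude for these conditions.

-2240 ft

Pressure altitude = 510 + (29.92 − 29.43) × 1000 = 510 + (+490) = 1000 ft.
ISA temperature at 1000 ft = 15 − 2 × (1000/1000) = 13°C.
ISA deviation = -14 − 13 = -27°C.
Density altitude = 1000 + 120 × (-27) = -2240 ft.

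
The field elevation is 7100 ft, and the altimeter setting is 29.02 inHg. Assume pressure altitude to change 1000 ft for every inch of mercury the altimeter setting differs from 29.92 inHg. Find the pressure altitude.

Pressure correction = (29.92 − 29.02) × 1000 = +900 ft.
Pressure altitude = 7100 + (+900) = 8000 ft.

8000 ft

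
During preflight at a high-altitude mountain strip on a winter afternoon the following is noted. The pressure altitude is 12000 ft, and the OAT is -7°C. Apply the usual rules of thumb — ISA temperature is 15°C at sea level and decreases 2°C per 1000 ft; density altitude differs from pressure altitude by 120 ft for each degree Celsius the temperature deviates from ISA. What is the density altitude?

ISA temperature at 12000 ft = 15 − 2 × (12000/1000) = -9°C.
ISA deviation = -7 − (-9) = +2°C.
Density altitude = 12000 + 120 × (2) = 12000 + (+240) = 12240 ft.

12240 ft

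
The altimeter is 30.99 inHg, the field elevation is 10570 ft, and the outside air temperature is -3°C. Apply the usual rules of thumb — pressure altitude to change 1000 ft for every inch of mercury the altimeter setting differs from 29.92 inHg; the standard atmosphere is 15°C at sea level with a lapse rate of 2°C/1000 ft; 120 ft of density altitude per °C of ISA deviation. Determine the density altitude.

Pressure altitude = 10570 + (29.92 − 30.99) × 1000 = 10570 + (-1070) = 9500 ft.
ISA temperature at 9500 ft = 15 − 2 × (9500/1000) = -4°C.
ISA deviation = -3 − (-4) = +1°C.
Density altitude = 9500 + 120 × (1) = 9620 ft.

9620 ft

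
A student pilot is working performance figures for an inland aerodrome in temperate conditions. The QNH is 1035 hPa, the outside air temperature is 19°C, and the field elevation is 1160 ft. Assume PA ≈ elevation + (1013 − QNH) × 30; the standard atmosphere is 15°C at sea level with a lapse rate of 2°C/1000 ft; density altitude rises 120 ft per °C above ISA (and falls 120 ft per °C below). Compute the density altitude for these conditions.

1100 ft

Pressure altitude = 1160 + (1013 − 1035) × 30 = 1160 + (-660) = 500 ft.
ISA temperature at 500 ft = 15 − 2 × (500/1000) = 14°C.
ISA deviation = 19 − 14 = +5°C.
Density altitude = 500 + 120 × (5) = 1100 ft.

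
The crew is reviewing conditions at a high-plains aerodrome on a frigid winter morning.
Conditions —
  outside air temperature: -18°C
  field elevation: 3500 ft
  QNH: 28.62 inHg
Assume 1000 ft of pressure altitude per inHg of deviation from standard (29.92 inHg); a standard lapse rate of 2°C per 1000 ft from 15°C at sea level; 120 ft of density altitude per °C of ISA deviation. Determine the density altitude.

1992 ft

Pressure altitude = 3500 + (29.92 − 28.62) × 1000 = 3500 + (+1300) = 4800 ft.
ISA temperature at 4800 ft = 15 − 2 × (4800/1000) = 5.4°C.
ISA deviation = -18 − 5.4 = -23.4°C.
Density altitude = 4800 + 120 × (-23.4) = 1992 ft.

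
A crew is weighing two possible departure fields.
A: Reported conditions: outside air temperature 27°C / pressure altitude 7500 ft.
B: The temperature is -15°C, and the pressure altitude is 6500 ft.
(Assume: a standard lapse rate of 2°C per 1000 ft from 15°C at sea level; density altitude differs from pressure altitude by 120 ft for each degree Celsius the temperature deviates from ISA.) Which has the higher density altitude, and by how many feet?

A: ISA temp = 0°C, deviation +27°C, DA = 7500 + 120 × 27 = 10740 ft.
B: ISA temp = 2°C, deviation -17°C, DA = 6500 + 120 × (-17) = 4460 ft.
A is higher by 10740 − 4460 = 6280 ft.

A by 6280 ft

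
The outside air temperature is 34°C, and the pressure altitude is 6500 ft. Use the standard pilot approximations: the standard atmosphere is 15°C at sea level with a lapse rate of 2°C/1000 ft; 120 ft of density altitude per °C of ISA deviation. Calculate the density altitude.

ISA temperature at 6500 ft = 15 − 2 × (6500/1000) = 2°C.
ISA deviation = 34 − 2 = +32°C.
Density altitude = 6500 + 120 × (32) = 6500 + (+3840) = 10340 ft.

10340 ft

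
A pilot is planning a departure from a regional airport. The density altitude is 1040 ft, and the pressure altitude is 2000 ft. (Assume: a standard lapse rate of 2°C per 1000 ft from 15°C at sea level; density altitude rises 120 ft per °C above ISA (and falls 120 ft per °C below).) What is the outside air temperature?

3°C

Density altitude − pressure altitude = 1040 − 2000 = -960 ft.
At 120 ft/°C that is an ISA deviation of -960/120 = -8°C.
ISA temperature at 2000 ft = 15 − 2 × (2000/1000) = 11°C.
OAT = ISA + deviation = 11 + (-8) = 3°C.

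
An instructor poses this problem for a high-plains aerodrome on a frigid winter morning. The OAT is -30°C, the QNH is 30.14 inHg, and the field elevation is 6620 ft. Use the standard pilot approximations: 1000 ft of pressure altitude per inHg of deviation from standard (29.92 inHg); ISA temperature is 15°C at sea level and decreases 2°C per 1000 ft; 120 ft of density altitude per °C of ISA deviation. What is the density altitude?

2536 ft

Pressure altitude = 6620 + (29.92 − 30.14) × 1000 = 6620 + (-220) = 6400 ft.
ISA temperature at 6400 ft = 15 − 2 × (6400/1000) = 2.2°C.
ISA deviation = -30 − 2.2 = -32.2°C.
Density altitude = 6400 + 120 × (-32.2) = 2536 ft.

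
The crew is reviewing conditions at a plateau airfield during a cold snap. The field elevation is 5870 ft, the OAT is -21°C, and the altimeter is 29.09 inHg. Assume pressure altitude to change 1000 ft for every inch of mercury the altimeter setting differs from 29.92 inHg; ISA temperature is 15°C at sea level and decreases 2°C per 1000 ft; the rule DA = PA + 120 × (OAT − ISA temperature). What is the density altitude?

3988 ft

Pressure altitude = 5870 + (29.92 − 29.09) × 1000 = 5870 + (+830) = 6700 ft.
ISA temperature at 6700 ft = 15 − 2 × (6700/1000) = 1.6°C.
ISA deviation = -21 − 1.6 = -22.6°C.
Density altitude = 6700 + 120 × (-22.6) = 3988 ft.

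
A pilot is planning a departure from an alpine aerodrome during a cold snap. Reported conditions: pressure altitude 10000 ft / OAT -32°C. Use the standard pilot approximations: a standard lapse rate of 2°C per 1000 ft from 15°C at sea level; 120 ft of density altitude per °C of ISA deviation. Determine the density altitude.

6760 ft

ISA temperature at 10000 ft = 15 − 2 × (10000/1000) = -5°C.
ISA deviation = -32 − (-5) = -27°C.
Density altitude = 10000 + 120 × (-27) = 10000 + (-3240) = 6760 ft.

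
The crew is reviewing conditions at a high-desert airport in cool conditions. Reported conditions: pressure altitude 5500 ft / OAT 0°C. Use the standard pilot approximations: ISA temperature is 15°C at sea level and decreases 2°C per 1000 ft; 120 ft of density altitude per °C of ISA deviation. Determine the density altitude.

5020 ft

ISA temperature at 5500 ft = 15 − 2 × (5500/1000) = 4°C.
ISA deviation = 0 − 4 = -4°C.
Density altitude = 5500 + 120 × (-4) = 5500 + (-480) = 5020 ft.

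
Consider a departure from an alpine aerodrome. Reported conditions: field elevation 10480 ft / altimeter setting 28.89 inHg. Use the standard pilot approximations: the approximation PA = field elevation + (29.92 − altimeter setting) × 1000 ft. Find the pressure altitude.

Pressure correction = (29.92 − 28.89) × 1000 = +1030 ft.
Pressure altitude = 10480 + (+1030) = 11510 ft.

11510 ft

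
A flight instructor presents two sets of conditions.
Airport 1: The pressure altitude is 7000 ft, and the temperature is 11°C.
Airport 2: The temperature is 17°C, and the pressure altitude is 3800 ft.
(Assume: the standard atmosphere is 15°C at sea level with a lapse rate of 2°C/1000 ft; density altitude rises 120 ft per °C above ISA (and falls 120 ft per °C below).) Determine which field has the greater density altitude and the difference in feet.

Airport 1 by 3248 ft

Airport 1: ISA temp = 1°C, deviation +10°C, DA = 7000 + 120 × 10 = 8200 ft.
Airport 2: ISA temp = 7.4°C, deviation +9.6°C, DA = 3800 + 120 × 9.6 = 4952 ft.
Airport 1 is higher by 8200 − 4952 = 3248 ft.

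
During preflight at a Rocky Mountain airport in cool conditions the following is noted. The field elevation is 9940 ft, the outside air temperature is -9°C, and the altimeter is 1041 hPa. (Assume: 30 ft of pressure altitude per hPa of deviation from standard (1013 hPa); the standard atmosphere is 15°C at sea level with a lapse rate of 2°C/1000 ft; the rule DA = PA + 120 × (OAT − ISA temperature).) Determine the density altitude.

Pressure altitude = 9940 + (1013 − 1041) × 30 = 9940 + (-840) = 9100 ft.
ISA temperature at 9100 ft = 15 − 2 × (9100/1000) = -3.2°C.
ISA deviation = -9 − (-3.2) = -5.8°C.
Density altitude = 9100 + 120 × (-5.8) = 8404 ft.

8404 ft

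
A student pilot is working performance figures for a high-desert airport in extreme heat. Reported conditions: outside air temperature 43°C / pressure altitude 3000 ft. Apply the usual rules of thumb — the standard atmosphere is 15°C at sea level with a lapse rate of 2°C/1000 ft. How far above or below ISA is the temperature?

ISA temperature at 3000 ft = 15 − 2 × (3000/1000) = 9°C.
Deviation = OAT − ISA = 43 − 9 = +34°C.

ISA+34°C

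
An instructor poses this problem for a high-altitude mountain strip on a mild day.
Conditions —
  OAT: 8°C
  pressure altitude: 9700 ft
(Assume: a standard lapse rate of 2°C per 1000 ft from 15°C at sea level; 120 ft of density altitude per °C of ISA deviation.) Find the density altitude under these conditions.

11188 ft

ISA temperature at 9700 ft = 15 − 2 × (9700/1000) = -4.4°C.
ISA deviation = 8 − (-4.4) = +12.4°C.
Density altitude = 9700 + 120 × (12.4) = 9700 + (+1488) = 11188 ft.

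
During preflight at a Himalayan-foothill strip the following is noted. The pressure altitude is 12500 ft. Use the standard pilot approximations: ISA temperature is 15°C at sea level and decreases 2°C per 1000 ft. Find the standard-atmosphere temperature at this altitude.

-10°C

ISA temperature = 15 − 2 × (12500/1000) = 15 − 25 = -10°C.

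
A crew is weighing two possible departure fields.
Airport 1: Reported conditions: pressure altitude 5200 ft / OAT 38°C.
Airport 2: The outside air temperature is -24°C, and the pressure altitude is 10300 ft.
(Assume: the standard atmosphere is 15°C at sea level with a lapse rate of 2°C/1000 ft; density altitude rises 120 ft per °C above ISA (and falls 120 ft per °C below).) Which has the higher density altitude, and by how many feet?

Airport 1: ISA temp = 4.6°C, deviation +33.4°C, DA = 5200 + 120 × 33.4 = 9208 ft.
Airport 2: ISA temp = -5.6°C, deviation -18.4°C, DA = 10300 + 120 × (-18.4) = 8092 ft.
Airport 1 is higher by 9208 − 8092 = 1116 ft.

Airport 1 by 1116 ft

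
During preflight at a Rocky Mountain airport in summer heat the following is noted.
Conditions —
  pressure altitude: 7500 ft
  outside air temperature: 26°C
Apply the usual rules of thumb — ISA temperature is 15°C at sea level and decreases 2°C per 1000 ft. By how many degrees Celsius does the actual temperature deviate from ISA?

ISA temperature at 7500 ft = 15 − 2 × (7500/1000) = 0°C.
Deviation = OAT − ISA = 26 − 0 = +26°C.

ISA+26°C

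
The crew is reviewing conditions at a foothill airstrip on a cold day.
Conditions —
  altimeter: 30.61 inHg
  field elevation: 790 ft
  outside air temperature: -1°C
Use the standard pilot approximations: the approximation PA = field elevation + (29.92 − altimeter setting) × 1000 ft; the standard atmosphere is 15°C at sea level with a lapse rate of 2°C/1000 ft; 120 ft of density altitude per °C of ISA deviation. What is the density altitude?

-1796 ft

Pressure altitude = 790 + (29.92 − 30.61) × 1000 = 790 + (-690) = 100 ft.
ISA temperature at 100 ft = 15 − 2 × (100/1000) = 14.8°C.
ISA deviation = -1 − 14.8 = -15.8°C.
Density altitude = 100 + 120 × (-15.8) = -1796 ft.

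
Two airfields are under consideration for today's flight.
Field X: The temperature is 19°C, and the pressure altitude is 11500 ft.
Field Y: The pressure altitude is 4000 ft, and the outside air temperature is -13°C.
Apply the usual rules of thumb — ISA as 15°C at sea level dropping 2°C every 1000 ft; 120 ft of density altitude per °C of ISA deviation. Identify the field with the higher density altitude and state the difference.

Field X: ISA temp = -8°C, deviation +27°C, DA = 11500 + 120 × 27 = 14740 ft.
Field Y: ISA temp = 7°C, deviation -20°C, DA = 4000 + 120 × (-20) = 1600 ft.
Field X is higher by 14740 − 1600 = 13140 ft.

Field X by 13140 ft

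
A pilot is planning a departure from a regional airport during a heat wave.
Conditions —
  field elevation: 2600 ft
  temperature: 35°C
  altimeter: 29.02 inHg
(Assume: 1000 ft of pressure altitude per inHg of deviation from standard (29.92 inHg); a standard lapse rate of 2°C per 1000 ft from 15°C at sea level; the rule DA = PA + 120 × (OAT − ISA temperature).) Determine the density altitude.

Pressure altitude = 2600 + (29.92 − 29.02) × 1000 = 2600 + (+900) = 3500 ft.
ISA temperature at 3500 ft = 15 − 2 × (3500/1000) = 8°C.
ISA deviation = 35 − 8 = +27°C.
Density altitude = 3500 + 120 × (27) = 6740 ft.

6740 ft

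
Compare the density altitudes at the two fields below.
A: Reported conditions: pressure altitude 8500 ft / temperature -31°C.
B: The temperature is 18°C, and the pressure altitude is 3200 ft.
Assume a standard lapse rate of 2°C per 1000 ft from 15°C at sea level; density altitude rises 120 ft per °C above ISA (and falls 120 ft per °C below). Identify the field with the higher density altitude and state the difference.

A: ISA temp = -2°C, deviation -29°C, DA = 8500 + 120 × (-29) = 5020 ft.
B: ISA temp = 8.6°C, deviation +9.4°C, DA = 3200 + 120 × 9.4 = 4328 ft.
A is higher by 5020 − 4328 = 692 ft.

A by 692 ft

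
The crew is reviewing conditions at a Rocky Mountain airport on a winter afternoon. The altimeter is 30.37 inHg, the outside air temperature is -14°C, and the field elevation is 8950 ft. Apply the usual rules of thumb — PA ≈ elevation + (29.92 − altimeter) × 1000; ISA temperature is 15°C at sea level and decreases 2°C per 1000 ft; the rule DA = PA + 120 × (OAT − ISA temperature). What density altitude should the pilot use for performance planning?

7060 ft

Pressure altitude = 8950 + (29.92 − 30.37) × 1000 = 8950 + (-450) = 8500 ft.
ISA temperature at 8500 ft = 15 − 2 × (8500/1000) = -2°C.
ISA deviation = -14 − (-2) = -12°C.
Density altitude = 8500 + 120 × (-12) = 7060 ft.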